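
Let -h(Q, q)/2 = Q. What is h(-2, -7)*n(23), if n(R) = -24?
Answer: -96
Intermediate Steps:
h(Q, q) = -2*Q
h(-2, -7)*n(23) = -2*(-2)*(-24) = 4*(-24) = -96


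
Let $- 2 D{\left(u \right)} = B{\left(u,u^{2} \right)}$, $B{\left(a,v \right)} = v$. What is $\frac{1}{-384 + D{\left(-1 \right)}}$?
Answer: $- \frac{2}{769} \approx -0.0026008$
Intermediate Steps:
$D{\left(u \right)} = - \frac{u^{2}}{2}$
$\frac{1}{-384 + D{\left(-1 \right)}} = \frac{1}{-384 - \frac{\left(-1\right)^{2}}{2}} = \frac{1}{-384 - \frac{1}{2}} = \frac{1}{- \frac{769}{2}} = - \frac{2}{769}$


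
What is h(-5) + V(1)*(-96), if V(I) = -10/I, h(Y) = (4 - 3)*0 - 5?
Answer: 955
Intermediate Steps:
h(Y) = -5 (h(Y) = 1*0 - 5 = 0 - 5 = -5)
h(-5) + V(1)*(-96) = -5 - 10/1*(-96) = -5 - 10*1*(-96) = -5 - 10*(-96) = -5 + 960 = 955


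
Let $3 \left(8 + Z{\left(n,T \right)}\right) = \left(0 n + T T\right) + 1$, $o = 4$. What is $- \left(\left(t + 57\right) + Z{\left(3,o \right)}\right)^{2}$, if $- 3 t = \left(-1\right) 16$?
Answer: $-3600$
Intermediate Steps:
$Z{\left(n,T \right)} = - \frac{23}{3} + \frac{T^{2}}{3}$ ($Z{\left(n,T \right)} = -8 + \frac{\left(0 n + T T\right) + 1}{3} = -8 + \frac{\left(0 + T^{2}\right) + 1}{3} = -8 + \frac{T^{2} + 1}{3} = -8 + \frac{1 + T^{2}}{3} = -8 + \left(\frac{1}{3} + \frac{T^{2}}{3}\right) = - \frac{23}{3} + \frac{T^{2}}{3}$)
$t = \frac{16}{3}$ ($t = - \frac{\left(-1\right) 16}{3} = \left(- \frac{1}{3}\right) \left(-16\right) = \frac{16}{3} \approx 5.3333$)
$- \left(\left(t + 57\right) + Z{\left(3,o \right)}\right)^{2} = - \left(\left(\frac{16}{3} + 57\right) - \left(\frac{23}{3} - \frac{4^{2}}{3}\right)\right)^{2} = - \left(\frac{187}{3} + \left(- \frac{23}{3} + \frac{1}{3} \cdot 16\right)\right)^{2} = - \left(\frac{187}{3} + \left(- \frac{23}{3} + \frac{16}{3}\right)\right)^{2} = - \left(\frac{187}{3} - \frac{7}{3}\right)^{2} = - 60^{2} = \left(-1\right) 3600 = -3600$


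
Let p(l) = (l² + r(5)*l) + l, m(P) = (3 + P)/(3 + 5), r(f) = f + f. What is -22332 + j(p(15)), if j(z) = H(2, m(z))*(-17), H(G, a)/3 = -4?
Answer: -22128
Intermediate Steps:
r(f) = 2*f
m(P) = 3/8 + P/8 (m(P) = (3 + P)/8 = (3 + P)*(⅛) = 3/8 + P/8)
H(G, a) = -12 (H(G, a) = 3*(-4) = -12)
p(l) = l² + 11*l (p(l) = (l² + (2*5)*l) + l = (l² + 10*l) + l = l² + 11*l)
j(z) = 204 (j(z) = -12*(-17) = 204)
-22332 + j(p(15)) = -22332 + 204 = -22128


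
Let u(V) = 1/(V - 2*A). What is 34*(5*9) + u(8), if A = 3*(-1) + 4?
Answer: 9181/6 ≈ 1530.2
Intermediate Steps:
A = 1 (A = -3 + 4 = 1)
u(V) = 1/(-2 + V) (u(V) = 1/(V - 2*1) = 1/(V - 2) = 1/(-2 + V))
34*(5*9) + u(8) = 34*(5*9) + 1/(-2 + 8) = 34*45 + 1/6 = 1530 + ⅙ = 9181/6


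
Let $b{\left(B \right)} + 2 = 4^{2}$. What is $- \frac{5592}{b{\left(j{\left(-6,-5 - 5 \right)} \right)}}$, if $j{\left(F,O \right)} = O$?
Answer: $- \frac{2796}{7} \approx -399.43$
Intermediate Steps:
$b{\left(B \right)} = 14$ ($b{\left(B \right)} = -2 + 4^{2} = -2 + 16 = 14$)
$- \frac{5592}{b{\left(j{\left(-6,-5 - 5 \right)} \right)}} = - \frac{5592}{14} = \left(-5592\right) \frac{1}{14} = - \frac{2796}{7}$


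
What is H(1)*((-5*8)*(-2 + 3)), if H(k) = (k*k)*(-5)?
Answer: 200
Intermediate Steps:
H(k) = -5*k² (H(k) = k²*(-5) = -5*k²)
H(1)*((-5*8)*(-2 + 3)) = (-5*1²)*((-5*8)*(-2 + 3)) = (-5*1)*(-40*1) = -5*(-40) = 200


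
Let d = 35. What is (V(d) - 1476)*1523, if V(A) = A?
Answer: -2194643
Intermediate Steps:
(V(d) - 1476)*1523 = (35 - 1476)*1523 = -1441*1523 = -2194643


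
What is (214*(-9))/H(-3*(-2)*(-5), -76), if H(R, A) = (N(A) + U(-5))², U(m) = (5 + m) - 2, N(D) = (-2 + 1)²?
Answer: -1926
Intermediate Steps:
N(D) = 1 (N(D) = (-1)² = 1)
U(m) = 3 + m
H(R, A) = 1 (H(R, A) = (1 + (3 - 5))² = (1 - 2)² = (-1)² = 1)
(214*(-9))/H(-3*(-2)*(-5), -76) = (214*(-9))/1 = -1926*1 = -1926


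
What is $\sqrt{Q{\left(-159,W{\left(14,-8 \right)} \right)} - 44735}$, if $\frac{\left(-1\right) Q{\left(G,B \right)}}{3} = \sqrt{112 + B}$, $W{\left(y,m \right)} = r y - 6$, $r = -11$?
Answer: $\sqrt{-44735 - 12 i \sqrt{3}} \approx 0.0491 - 211.51 i$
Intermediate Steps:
$W{\left(y,m \right)} = -6 - 11 y$ ($W{\left(y,m \right)} = - 11 y - 6 = -6 - 11 y$)
$Q{\left(G,B \right)} = - 3 \sqrt{112 + B}$
$\sqrt{Q{\left(-159,W{\left(14,-8 \right)} \right)} - 44735} = \sqrt{- 3 \sqrt{112 - 160} - 44735} = \sqrt{- 3 \sqrt{-48} - 44735} = \sqrt{- 3 \cdot 4 i \sqrt{3} - 44735} = \sqrt{- 12 i \sqrt{3} - 44735} = \sqrt{-44735 - 12 i \sqrt{3}}$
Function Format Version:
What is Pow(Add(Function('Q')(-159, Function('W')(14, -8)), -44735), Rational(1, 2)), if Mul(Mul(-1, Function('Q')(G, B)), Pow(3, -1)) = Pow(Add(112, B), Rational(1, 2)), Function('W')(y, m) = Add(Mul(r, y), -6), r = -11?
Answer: Pow(Add(-44735, Mul(-12, I, Pow(3, Rational(1, 2)))), Rational(1, 2)) ≈ Add(0.0491, Mul(-211.51, I))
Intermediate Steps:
Function('W')(y, m) = Add(-6, Mul(-11, y)) (Function('W')(y, m) = Add(Mul(-11, y), -6) = Add(-6, Mul(-11, y)))
Function('Q')(G, B) = Mul(-3, Pow(Add(112, B), Rational(1, 2)))
Pow(Add(Function('Q')(-159, Function('W')(14, -8)), -44735), Rational(1, 2)) = Pow(Add(Mul(-3, Pow(Add(112, Add(-6, Mul(-11, 14))), Rational(1, 2))), -44735), Rational(1, 2)) = Pow(Add(Mul(-3, Pow(Add(112, Add(-6, -154)), Rational(1, 2))), -44735), Rational(1, 2)) = Pow(Add(Mul(-3, Pow(Add(112, -160), Rational(1, 2))), -44735), Rational(1, 2)) = Pow(Add(Mul(-3, Pow(-48, Rational(1, 2))), -44735), Rational(1, 2)) = Pow(Add(Mul(-3, Mul(4, I, Pow(3, Rational(1, 2)))), -44735), Rational(1, 2)) = Pow(Add(Mul(-12, I, Pow(3, Rational(1, 2))), -44735), Rational(1, 2)) = Pow(Add(-44735, Mul(-12, I, Pow(3, Rational(1, 2)))), Rational(1, 2))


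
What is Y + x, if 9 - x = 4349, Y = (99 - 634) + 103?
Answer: -4772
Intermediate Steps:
Y = -432 (Y = -535 + 103 = -432)
x = -4340 (x = 9 - 1*4349 = 9 - 4349 = -4340)
Y + x = -432 - 4340 = -4772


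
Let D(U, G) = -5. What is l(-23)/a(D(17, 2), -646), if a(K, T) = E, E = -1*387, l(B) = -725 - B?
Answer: 78/43 ≈ 1.8140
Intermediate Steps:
E = -387
a(K, T) = -387
l(-23)/a(D(17, 2), -646) = (-725 - 1*(-23))/(-387) = (-725 + 23)*(-1/387) = -702*(-1/387) = 78/43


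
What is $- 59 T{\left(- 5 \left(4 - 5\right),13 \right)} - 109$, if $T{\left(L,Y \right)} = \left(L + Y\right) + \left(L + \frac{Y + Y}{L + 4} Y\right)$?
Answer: $- \frac{33136}{9} \approx -3681.8$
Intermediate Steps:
$T{\left(L,Y \right)} = Y + 2 L + \frac{2 Y^{2}}{4 + L}$ ($T{\left(L,Y \right)} = \left(L + Y\right) + \left(L + \frac{2 Y}{4 + L} Y\right) = \left(L + Y\right) + \left(L + \frac{2 Y^{2}}{4 + L}\right) = Y + 2 L + \frac{2 Y^{2}}{4 + L}$)
$- 59 T{\left(- 5 \left(4 - 5\right),13 \right)} - 109 = - 59 \frac{2 \left(- 5 \left(4 - 5\right)\right)^{2} + 2 \cdot 13^{2} + 4 \cdot 13 + 8 \left(- 5 \left(4 - 5\right)\right) + - 5 \left(4 - 5\right) 13}{4 - 5 \left(4 - 5\right)} - 109 = - 59 \frac{2 \left(\left(-5\right) \left(-1\right)\right)^{2} + 2 \cdot 169 + 52 + 8 \left(\left(-5\right) \left(-1\right)\right) + \left(-5\right) \left(-1\right) 13}{4 - -5} - 109 = - 59 \frac{2 \cdot 5^{2} + 338 + 52 + 8 \cdot 5 + 5 \cdot 13}{4 + 5} - 109 = - 59 \frac{2 \cdot 25 + 338 + 52 + 40 + 65}{9} - 109 = - 59 \frac{50 + 338 + 52 + 40 + 65}{9} - 109 = - 59 \cdot \frac{1}{9} \cdot 545 - 109 = \left(-59\right) \frac{545}{9} - 109 = - \frac{32155}{9} - 109 = - \frac{33136}{9}$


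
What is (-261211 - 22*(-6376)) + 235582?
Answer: 114643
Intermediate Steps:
(-261211 - 22*(-6376)) + 235582 = (-261211 + 140272) + 235582 = -120939 + 235582 = 114643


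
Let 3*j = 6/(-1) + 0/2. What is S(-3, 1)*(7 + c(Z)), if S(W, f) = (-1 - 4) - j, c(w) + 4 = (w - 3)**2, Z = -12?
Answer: -684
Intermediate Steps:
j = -2 (j = (6/(-1) + 0/2)/3 = (6*(-1) + 0*(1/2))/3 = (-6 + 0)/3 = (1/3)*(-6) = -2)
c(w) = -4 + (-3 + w)**2 (c(w) = -4 + (w - 3)**2 = -4 + (-3 + w)**2)
S(W, f) = -3 (S(W, f) = (-1 - 4) - 1*(-2) = -5 + 2 = -3)
S(-3, 1)*(7 + c(Z)) = -3*(7 + (-4 + (-3 - 12)**2)) = -3*(7 + (-4 + (-15)**2)) = -3*(7 + (-4 + 225)) = -3*(7 + 221) = -3*228 = -684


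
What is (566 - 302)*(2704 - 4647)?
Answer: -512952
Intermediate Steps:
(566 - 302)*(2704 - 4647) = 264*(-1943) = -512952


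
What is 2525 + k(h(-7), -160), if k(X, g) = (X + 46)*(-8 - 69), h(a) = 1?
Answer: -1094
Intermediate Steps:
k(X, g) = -3542 - 77*X (k(X, g) = (46 + X)*(-77) = -3542 - 77*X)
2525 + k(h(-7), -160) = 2525 + (-3542 - 77*1) = 2525 + (-3542 - 77) = 2525 - 3619 = -1094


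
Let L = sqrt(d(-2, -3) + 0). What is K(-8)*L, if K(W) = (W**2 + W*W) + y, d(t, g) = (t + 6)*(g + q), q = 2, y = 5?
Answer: 266*I ≈ 266.0*I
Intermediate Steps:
d(t, g) = (2 + g)*(6 + t) (d(t, g) = (t + 6)*(g + 2) = (6 + t)*(2 + g) = (2 + g)*(6 + t))
K(W) = 5 + 2*W**2 (K(W) = (W**2 + W*W) + 5 = (W**2 + W**2) + 5 = 2*W**2 + 5 = 5 + 2*W**2)
L = 2*I (L = sqrt((12 + 2*(-2) + 6*(-3) - 3*(-2)) + 0) = sqrt((12 - 4 - 18 + 6) + 0) = sqrt(-4 + 0) = sqrt(-4) = 2*I ≈ 2.0*I)
K(-8)*L = (5 + 2*(-8)**2)*(2*I) = (5 + 2*64)*(2*I) = (5 + 128)*(2*I) = 133*(2*I) = 266*I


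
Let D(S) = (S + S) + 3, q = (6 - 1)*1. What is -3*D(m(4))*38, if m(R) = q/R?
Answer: -627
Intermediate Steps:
q = 5 (q = 5*1 = 5)
m(R) = 5/R
D(S) = 3 + 2*S (D(S) = 2*S + 3 = 3 + 2*S)
-3*D(m(4))*38 = -3*(3 + 2*(5/4))*38 = -3*(3 + 5/2)*38 = -3*11/2*38 = -33/2*38 = -627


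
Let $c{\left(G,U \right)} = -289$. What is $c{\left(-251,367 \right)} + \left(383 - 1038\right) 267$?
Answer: $-175174$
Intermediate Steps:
$c{\left(-251,367 \right)} + \left(383 - 1038\right) 267 = -289 + \left(383 - 1038\right) 267 = -289 - 174885 = -175174$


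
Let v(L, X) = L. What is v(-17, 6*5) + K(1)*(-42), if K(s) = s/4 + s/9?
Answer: -193/6 ≈ -32.167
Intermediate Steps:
K(s) = 13*s/36 (K(s) = s*(¼) + s*(⅑) = s/4 + s/9 = 13*s/36)
v(-17, 6*5) + K(1)*(-42) = -17 + ((13/36)*1)*(-42) = -17 + (13/36)*(-42) = -17 - 91/6 = -193/6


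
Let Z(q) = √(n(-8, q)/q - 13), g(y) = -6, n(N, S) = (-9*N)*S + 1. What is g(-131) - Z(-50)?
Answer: -6 - √5898/10 ≈ -13.680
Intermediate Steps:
n(N, S) = 1 - 9*N*S (n(N, S) = -9*N*S + 1 = 1 - 9*N*S)
Z(q) = √(-13 + (1 + 72*q)/q) (Z(q) = √((1 - 9*(-8)*q)/q - 13) = √((1 + 72*q)/q - 13) = √(-13 + (1 + 72*q)/q))
g(-131) - Z(-50) = -6 - √(59 + 1/(-50)) = -6 - √(59 - 1/50) = -6 - √(2949/50) = -6 - √5898/10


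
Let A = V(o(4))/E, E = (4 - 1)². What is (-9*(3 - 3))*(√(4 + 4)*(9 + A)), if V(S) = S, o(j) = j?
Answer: 0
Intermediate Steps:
E = 9 (E = 3² = 9)
A = 4/9 ≈ 0.44444
(-9*(3 - 3))*(√(4 + 4)*(9 + A)) = (-9*(3 - 3))*(√(4 + 4)*(9 + 4/9)) = (-9*0)*(√8*(85/9)) = 0*((2*√2)*(85/9)) = 0*(170*√2/9) = 0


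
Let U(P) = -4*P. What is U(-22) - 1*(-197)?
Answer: 285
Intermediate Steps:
U(-22) - 1*(-197) = -4*(-22) - 1*(-197) = 88 + 197 = 285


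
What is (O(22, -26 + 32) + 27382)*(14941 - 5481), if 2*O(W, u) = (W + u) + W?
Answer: 259270220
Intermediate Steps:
O(W, u) = W + u/2 (O(W, u) = ((W + u) + W)/2 = (u + 2*W)/2 = W + u/2)
(O(22, -26 + 32) + 27382)*(14941 - 5481) = ((22 + (-26 + 32)/2) + 27382)*(14941 - 5481) = ((22 + (½)*6) + 27382)*9460 = ((22 + 3) + 27382)*9460 = (25 + 27382)*9460 = 27407*9460 = 259270220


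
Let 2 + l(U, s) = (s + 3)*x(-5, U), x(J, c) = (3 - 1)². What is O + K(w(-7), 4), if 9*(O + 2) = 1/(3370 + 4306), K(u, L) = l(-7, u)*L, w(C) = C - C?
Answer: 2625193/69084 ≈ 38.000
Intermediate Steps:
x(J, c) = 4 (x(J, c) = 2² = 4)
l(U, s) = 10 + 4*s (l(U, s) = -2 + (s + 3)*4 = -2 + (3 + s)*4 = -2 + (12 + 4*s) = 10 + 4*s)
w(C) = 0
K(u, L) = L*(10 + 4*u) (K(u, L) = (10 + 4*u)*L = L*(10 + 4*u))
O = -138167/69084 (O = -2 + 1/(9*(3370 + 4306)) = -2 + (⅑)/7676 = -2 + (⅑)*(1/7676) = -2 + 1/69084 = -138167/69084 ≈ -2.0000)
O + K(w(-7), 4) = -138167/69084 + 2*4*(5 + 2*0) = -138167/69084 + 2*4*(5 + 0) = -138167/69084 + 2*4*5 = -138167/69084 + 40 = 2625193/69084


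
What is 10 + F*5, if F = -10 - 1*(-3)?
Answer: -25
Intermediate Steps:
F = -7 (F = -10 + 3 = -7)
10 + F*5 = 10 - 7*5 = 10 - 35 = -25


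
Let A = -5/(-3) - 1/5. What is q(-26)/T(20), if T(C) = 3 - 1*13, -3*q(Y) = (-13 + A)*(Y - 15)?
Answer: 7093/450 ≈ 15.762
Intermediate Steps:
A = 22/15 (A = -5*(-1/3) - 1*1/5 = 5/3 - 1/5 = 22/15 ≈ 1.4667)
q(Y) = -173/3 + 173*Y/45 (q(Y) = -(-13 + 22/15)*(Y - 15)/3 = -(-173)*(-15 + Y)/45 = -(173 - 173*Y/15)/3 = -173/3 + 173*Y/45)
T(C) = -10 (T(C) = 3 - 13 = -10)
q(-26)/T(20) = (-173/3 + (173/45)*(-26))/(-10) = (-173/3 - 4498/45)*(-1/10) = -7093/45*(-1/10) = 7093/450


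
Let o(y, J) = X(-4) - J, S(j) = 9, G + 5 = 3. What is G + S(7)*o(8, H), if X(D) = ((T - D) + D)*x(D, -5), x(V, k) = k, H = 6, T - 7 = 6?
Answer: -641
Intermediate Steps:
T = 13 (T = 7 + 6 = 13)
G = -2 (G = -5 + 3 = -2)
X(D) = -65 (X(D) = ((13 - D) + D)*(-5) = 13*(-5) = -65)
o(y, J) = -65 - J
G + S(7)*o(8, H) = -2 + 9*(-65 - 1*6) = -2 + 9*(-65 - 6) = -2 + 9*(-71) = -2 - 639 = -641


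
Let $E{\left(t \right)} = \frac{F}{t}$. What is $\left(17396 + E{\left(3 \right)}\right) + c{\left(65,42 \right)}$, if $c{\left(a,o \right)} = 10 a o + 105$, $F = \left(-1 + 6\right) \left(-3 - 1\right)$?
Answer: $\frac{134383}{3} \approx 44794.0$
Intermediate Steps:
$F = -20$ ($F = 5 \left(-4\right) = -20$)
$E{\left(t \right)} = - \frac{20}{t}$
$c{\left(a,o \right)} = 105 + 10 a o$ ($c{\left(a,o \right)} = 10 a o + 105 = 105 + 10 a o$)
$\left(17396 + E{\left(3 \right)}\right) + c{\left(65,42 \right)} = \left(17396 - \frac{20}{3}\right) + \left(105 + 10 \cdot 65 \cdot 42\right) = \left(17396 - \frac{20}{3}\right) + \left(105 + 27300\right) = \left(17396 - \frac{20}{3}\right) + 27405 = \frac{52168}{3} + 27405 = \frac{134383}{3}$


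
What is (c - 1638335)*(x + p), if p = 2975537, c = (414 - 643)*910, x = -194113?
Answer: -5136525236400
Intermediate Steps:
c = -208390 (c = -229*910 = -208390)
(c - 1638335)*(x + p) = (-208390 - 1638335)*(-194113 + 2975537) = -1846725*2781424 = -5136525236400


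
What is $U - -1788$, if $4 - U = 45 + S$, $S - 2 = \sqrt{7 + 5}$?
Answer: $1745 - 2 \sqrt{3} \approx 1741.5$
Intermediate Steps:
$S = 2 + 2 \sqrt{3}$ ($S = 2 + \sqrt{7 + 5} = 2 + \sqrt{12} = 2 + 2 \sqrt{3} \approx 5.4641$)
$U = -43 - 2 \sqrt{3}$ ($U = 4 - \left(45 + \left(2 + 2 \sqrt{3}\right)\right) = 4 - \left(47 + 2 \sqrt{3}\right) = -43 - 2 \sqrt{3} \approx -46.464$)
$U - -1788 = \left(-43 - 2 \sqrt{3}\right) - -1788 = \left(-43 - 2 \sqrt{3}\right) + 1788 = 1745 - 2 \sqrt{3}$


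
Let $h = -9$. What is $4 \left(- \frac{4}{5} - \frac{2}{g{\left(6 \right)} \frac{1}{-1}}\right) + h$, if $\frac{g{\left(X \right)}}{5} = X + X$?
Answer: $- \frac{181}{15} \approx -12.067$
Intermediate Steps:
$g{\left(X \right)} = 10 X$ ($g{\left(X \right)} = 5 \left(X + X\right) = 5 \cdot 2 X = 10 X$)
$4 \left(- \frac{4}{5} - \frac{2}{g{\left(6 \right)} \frac{1}{-1}}\right) + h = 4 \left(- \frac{4}{5} - \frac{2}{10 \cdot 6 \frac{1}{-1}}\right) - 9 = 4 \left(\left(-4\right) \frac{1}{5} - \frac{2}{60 \left(-1\right)}\right) - 9 = 4 \left(- \frac{4}{5} - \frac{2}{-60}\right) - 9 = 4 \left(- \frac{4}{5} - - \frac{1}{30}\right) - 9 = 4 \left(- \frac{4}{5} + \frac{1}{30}\right) - 9 = 4 \left(- \frac{23}{30}\right) - 9 = - \frac{46}{15} - 9 = - \frac{181}{15}$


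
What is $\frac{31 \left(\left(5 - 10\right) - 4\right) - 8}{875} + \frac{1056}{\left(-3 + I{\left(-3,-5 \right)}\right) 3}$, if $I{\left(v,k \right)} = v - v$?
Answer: $- \frac{44123}{375} \approx -117.66$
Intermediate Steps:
$I{\left(v,k \right)} = 0$
$\frac{31 \left(\left(5 - 10\right) - 4\right) - 8}{875} + \frac{1056}{\left(-3 + I{\left(-3,-5 \right)}\right) 3} = \frac{31 \left(\left(5 - 10\right) - 4\right) - 8}{875} + \frac{1056}{\left(-3 + 0\right) 3} = \left(31 \left(-5 - 4\right) - 8\right) \frac{1}{875} + \frac{1056}{\left(-3\right) 3} = \left(31 \left(-9\right) - 8\right) \frac{1}{875} + \frac{1056}{-9} = \left(-279 - 8\right) \frac{1}{875} + 1056 \left(- \frac{1}{9}\right) = \left(-287\right) \frac{1}{875} - \frac{352}{3} = - \frac{41}{125} - \frac{352}{3} = - \frac{44123}{375}$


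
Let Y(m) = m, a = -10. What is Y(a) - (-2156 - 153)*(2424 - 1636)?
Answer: 1819482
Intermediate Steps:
Y(a) - (-2156 - 153)*(2424 - 1636) = -10 - (-2156 - 153)*(2424 - 1636) = -10 - (-2309)*788 = -10 - 1*(-1819492) = -10 + 1819492 = 1819482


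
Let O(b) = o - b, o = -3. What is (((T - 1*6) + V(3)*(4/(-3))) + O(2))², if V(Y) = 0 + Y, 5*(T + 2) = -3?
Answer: 7744/25 ≈ 309.76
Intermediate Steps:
T = -13/5 (T = -2 + (⅕)*(-3) = -2 - ⅗ = -13/5 ≈ -2.6000)
V(Y) = Y
O(b) = -3 - b
(((T - 1*6) + V(3)*(4/(-3))) + O(2))² = (((-13/5 - 1*6) + 3*(4/(-3))) + (-3 - 1*2))² = (((-13/5 - 6) + 3*(4*(-⅓))) + (-3 - 2))² = ((-43/5 + 3*(-4/3)) - 5)² = ((-43/5 - 4) - 5)² = (-63/5 - 5)² = (-88/5)² = 7744/25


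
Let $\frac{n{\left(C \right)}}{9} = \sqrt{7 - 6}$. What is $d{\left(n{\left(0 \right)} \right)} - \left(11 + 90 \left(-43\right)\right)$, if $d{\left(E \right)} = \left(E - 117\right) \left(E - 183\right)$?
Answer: $22651$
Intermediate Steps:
$n{\left(C \right)} = 9$ ($n{\left(C \right)} = 9 \sqrt{7 - 6} = 9 \sqrt{1} = 9 \cdot 1 = 9$)
$d{\left(E \right)} = \left(-183 + E\right) \left(-117 + E\right)$ ($d{\left(E \right)} = \left(-117 + E\right) \left(-183 + E\right) = \left(-183 + E\right) \left(-117 + E\right)$)
$d{\left(n{\left(0 \right)} \right)} - \left(11 + 90 \left(-43\right)\right) = \left(21411 + 9^{2} - 2700\right) - \left(11 + 90 \left(-43\right)\right) = \left(21411 + 81 - 2700\right) - \left(11 - 3870\right) = 18792 - -3859 = 18792 + 3859 = 22651$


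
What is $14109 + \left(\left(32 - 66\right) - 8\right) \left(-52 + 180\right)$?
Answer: $8733$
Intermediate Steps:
$14109 + \left(\left(32 - 66\right) - 8\right) \left(-52 + 180\right) = 14109 + \left(-34 - 8\right) 128 = 14109 - 5376 = 8733$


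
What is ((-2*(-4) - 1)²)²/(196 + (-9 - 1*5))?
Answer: 343/26 ≈ 13.192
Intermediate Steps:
((-2*(-4) - 1)²)²/(196 + (-9 - 1*5)) = ((8 - 1)²)²/(196 + (-9 - 5)) = (7²)²/(196 - 14) = 49²/182 = 2401*(1/182) = 343/26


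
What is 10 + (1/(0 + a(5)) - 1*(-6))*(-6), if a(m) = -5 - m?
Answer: -127/5 ≈ -25.400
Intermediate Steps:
10 + (1/(0 + a(5)) - 1*(-6))*(-6) = 10 + (1/(0 + (-5 - 1*5)) - 1*(-6))*(-6) = 10 + (1/(0 + (-5 - 5)) + 6)*(-6) = 10 + (1/(0 - 10) + 6)*(-6) = 10 + (1/(-10) + 6)*(-6) = 10 + (-1/10 + 6)*(-6) = 10 + (59/10)*(-6) = 10 - 177/5 = -127/5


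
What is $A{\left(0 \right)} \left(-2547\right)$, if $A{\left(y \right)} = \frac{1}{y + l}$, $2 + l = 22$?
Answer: $- \frac{2547}{20} \approx -127.35$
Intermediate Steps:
$l = 20$ ($l = -2 + 22 = 20$)
$A{\left(y \right)} = \frac{1}{20 + y}$ ($A{\left(y \right)} = \frac{1}{y + 20} = \frac{1}{20 + y}$)
$A{\left(0 \right)} \left(-2547\right) = \frac{1}{20 + 0} \left(-2547\right) = \frac{1}{20} \left(-2547\right) = - \frac{2547}{20}$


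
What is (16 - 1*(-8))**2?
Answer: 576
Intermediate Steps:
(16 - 1*(-8))**2 = (16 + 8)**2 = 24**2 = 576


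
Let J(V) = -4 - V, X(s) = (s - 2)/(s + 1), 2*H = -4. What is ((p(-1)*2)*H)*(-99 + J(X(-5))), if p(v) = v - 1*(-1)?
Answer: 0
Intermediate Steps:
H = -2 (H = (1/2)*(-4) = -2)
p(v) = 1 + v (p(v) = v + 1 = 1 + v)
X(s) = (-2 + s)/(1 + s)
((p(-1)*2)*H)*(-99 + J(X(-5))) = (((1 - 1)*2)*(-2))*(-99 + (-4 - (-2 - 5)/(1 - 5))) = ((0*2)*(-2))*(-99 + (-4 - (-7)/(-4))) = (0*(-2))*(-99 + (-4 - (-1)*(-7)/4)) = 0*(-99 + (-4 - 1*7/4)) = 0*(-99 + (-4 - 7/4)) = 0*(-99 - 23/4) = 0*(-419/4) = 0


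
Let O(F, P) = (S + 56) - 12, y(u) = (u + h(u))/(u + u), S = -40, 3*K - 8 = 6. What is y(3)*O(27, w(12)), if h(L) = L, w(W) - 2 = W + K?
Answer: 4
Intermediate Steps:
K = 14/3 (K = 8/3 + (⅓)*6 = 8/3 + 2 = 14/3 ≈ 4.6667)
w(W) = 20/3 + W (w(W) = 2 + (W + 14/3) = 2 + (14/3 + W) = 20/3 + W)
y(u) = 1 (y(u) = (u + u)/(u + u) = (2*u)/((2*u)) = (2*u)*(1/(2*u)) = 1)
O(F, P) = 4 (O(F, P) = (-40 + 56) - 12 = 16 - 12 = 4)
y(3)*O(27, w(12)) = 1*4 = 4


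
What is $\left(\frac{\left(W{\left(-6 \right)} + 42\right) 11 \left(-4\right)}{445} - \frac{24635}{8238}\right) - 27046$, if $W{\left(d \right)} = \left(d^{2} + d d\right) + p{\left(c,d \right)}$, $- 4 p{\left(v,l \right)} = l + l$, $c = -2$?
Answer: $- \frac{99201573659}{3665910} \approx -27061.0$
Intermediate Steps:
$p{\left(v,l \right)} = - \frac{l}{2}$ ($p{\left(v,l \right)} = - \frac{l + l}{4} = - \frac{2 l}{4} = - \frac{l}{2}$)
$W{\left(d \right)} = 2 d^{2} - \frac{d}{2}$ ($W{\left(d \right)} = \left(d^{2} + d d\right) - \frac{d}{2} = \left(d^{2} + d^{2}\right) - \frac{d}{2} = 2 d^{2} - \frac{d}{2}$)
$\left(\frac{\left(W{\left(-6 \right)} + 42\right) 11 \left(-4\right)}{445} - \frac{24635}{8238}\right) - 27046 = \left(\frac{\left(\frac{1}{2} \left(-6\right) \left(-1 + 4 \left(-6\right)\right) + 42\right) 11 \left(-4\right)}{445} - \frac{24635}{8238}\right) - 27046 = \left(\left(\frac{1}{2} \left(-6\right) \left(-1 - 24\right) + 42\right) \left(-44\right) \frac{1}{445} - \frac{24635}{8238}\right) - 27046 = \left(\left(\frac{1}{2} \left(-6\right) \left(-25\right) + 42\right) \left(-44\right) \frac{1}{445} - \frac{24635}{8238}\right) - 27046 = \left(\left(75 + 42\right) \left(-44\right) \frac{1}{445} - \frac{24635}{8238}\right) - 27046 = \left(117 \left(-44\right) \frac{1}{445} - \frac{24635}{8238}\right) - 27046 = \left(\left(-5148\right) \frac{1}{445} - \frac{24635}{8238}\right) - 27046 = \left(- \frac{5148}{445} - \frac{24635}{8238}\right) - 27046 = - \frac{53371799}{3665910} - 27046 = - \frac{99201573659}{3665910}$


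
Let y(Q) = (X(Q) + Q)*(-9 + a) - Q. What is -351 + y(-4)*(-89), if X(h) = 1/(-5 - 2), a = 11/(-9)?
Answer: -281993/63 ≈ -4476.1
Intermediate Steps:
a = -11/9 (a = 11*(-⅑) = -11/9 ≈ -1.2222)
X(h) = -⅐ (X(h) = 1/(-7) = -⅐)
y(Q) = 92/63 - 101*Q/9 (y(Q) = (-⅐ + Q)*(-9 - 11/9) - Q = (-⅐ + Q)*(-92/9) - Q = (92/63 - 92*Q/9) - Q = 92/63 - 101*Q/9)
-351 + y(-4)*(-89) = -351 + (92/63 - 101/9*(-4))*(-89) = -351 + (92/63 + 404/9)*(-89) = -351 + (2920/63)*(-89) = -351 - 259880/63 = -281993/63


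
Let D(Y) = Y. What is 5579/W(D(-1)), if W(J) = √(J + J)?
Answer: -5579*I*√2/2 ≈ -3944.9*I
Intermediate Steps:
W(J) = √2*√J (W(J) = √(2*J) = √2*√J)
5579/W(D(-1)) = 5579/((√2*√(-1))) = 5579/((√2*I)) = 5579/((I*√2)) = 5579*(-I*√2/2) = -5579*I*√2/2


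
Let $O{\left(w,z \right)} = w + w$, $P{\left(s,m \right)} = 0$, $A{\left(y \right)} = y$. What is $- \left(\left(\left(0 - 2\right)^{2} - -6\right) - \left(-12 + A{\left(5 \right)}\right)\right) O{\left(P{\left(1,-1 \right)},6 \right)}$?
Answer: $0$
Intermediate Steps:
$O{\left(w,z \right)} = 2 w$
$- \left(\left(\left(0 - 2\right)^{2} - -6\right) - \left(-12 + A{\left(5 \right)}\right)\right) O{\left(P{\left(1,-1 \right)},6 \right)} = - \left(\left(\left(0 - 2\right)^{2} - -6\right) + \left(7 - \left(5 - 5\right)\right)\right) 2 \cdot 0 = - \left(\left(\left(-2\right)^{2} + 6\right) + \left(7 - 0\right)\right) 0 = - \left(\left(4 + 6\right) + \left(7 + 0\right)\right) 0 = - \left(10 + 7\right) 0 = - 17 \cdot 0 = \left(-1\right) 0 = 0$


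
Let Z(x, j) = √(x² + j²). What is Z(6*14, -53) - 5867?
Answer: -5867 + √9865 ≈ -5767.7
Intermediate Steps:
Z(x, j) = √(j² + x²)
Z(6*14, -53) - 5867 = √((-53)² + (6*14)²) - 5867 = √(2809 + 84²) - 5867 = √(2809 + 7056) - 5867 = √9865 - 5867 = -5867 + √9865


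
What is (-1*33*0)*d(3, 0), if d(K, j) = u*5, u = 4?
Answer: 0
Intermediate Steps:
d(K, j) = 20 (d(K, j) = 4*5 = 20)
(-1*33*0)*d(3, 0) = (-1*33*0)*20 = -33*0*20 = 0*20 = 0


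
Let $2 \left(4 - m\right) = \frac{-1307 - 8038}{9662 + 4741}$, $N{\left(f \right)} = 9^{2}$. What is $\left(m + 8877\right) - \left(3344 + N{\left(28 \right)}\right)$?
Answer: $\frac{52391627}{9602} \approx 5456.3$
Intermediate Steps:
$N{\left(f \right)} = 81$
$m = \frac{41523}{9602}$ ($m = 4 - \frac{\left(-1307 - 8038\right) \frac{1}{9662 + 4741}}{2} = 4 - \frac{\left(-9345\right) \frac{1}{14403}}{2} = 4 - - \frac{3115}{9602} = 4 + \frac{3115}{9602} = \frac{41523}{9602} \approx 4.3244$)
$\left(m + 8877\right) - \left(3344 + N{\left(28 \right)}\right) = \left(\frac{41523}{9602} + 8877\right) - 3425 = \frac{85278477}{9602} - 3425 = \frac{52391627}{9602}$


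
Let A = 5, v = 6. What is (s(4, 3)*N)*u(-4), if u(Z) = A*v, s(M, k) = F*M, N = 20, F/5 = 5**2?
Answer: 300000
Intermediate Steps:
F = 125 (F = 5*5**2 = 5*25 = 125)
s(M, k) = 125*M
u(Z) = 30 (u(Z) = 5*6 = 30)
(s(4, 3)*N)*u(-4) = ((125*4)*20)*30 = (500*20)*30 = 10000*30 = 300000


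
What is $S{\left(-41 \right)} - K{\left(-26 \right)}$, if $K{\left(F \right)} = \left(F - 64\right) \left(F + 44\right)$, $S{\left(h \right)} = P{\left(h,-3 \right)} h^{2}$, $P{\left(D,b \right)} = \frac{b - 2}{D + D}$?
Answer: $\frac{3445}{2} \approx 1722.5$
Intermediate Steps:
$P{\left(D,b \right)} = \frac{-2 + b}{2 D}$
$S{\left(h \right)} = - \frac{5 h}{2}$ ($S{\left(h \right)} = \frac{-2 - 3}{2 h} h^{2} = \frac{1}{2} \frac{1}{h} \left(-5\right) h^{2} = - \frac{5}{2 h} h^{2} = - \frac{5 h}{2}$)
$K{\left(F \right)} = \left(-64 + F\right) \left(44 + F\right)$
$S{\left(-41 \right)} - K{\left(-26 \right)} = \left(- \frac{5}{2}\right) \left(-41\right) - \left(-2816 + \left(-26\right)^{2} - -520\right) = \frac{205}{2} - \left(-2816 + 676 + 520\right) = \frac{205}{2} - -1620 = \frac{205}{2} + 1620 = \frac{3445}{2}$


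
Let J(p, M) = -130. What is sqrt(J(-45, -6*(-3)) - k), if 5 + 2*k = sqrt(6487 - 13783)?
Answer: sqrt(-510 - 16*I*sqrt(114))/2 ≈ 1.8659 - 11.445*I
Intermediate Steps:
k = -5/2 + 4*I*sqrt(114) (k = -5/2 + sqrt(6487 - 13783)/2 = -5/2 + sqrt(-7296)/2 = -5/2 + (8*I*sqrt(114))/2 = -5/2 + 4*I*sqrt(114) ≈ -2.5 + 42.708*I)
sqrt(J(-45, -6*(-3)) - k) = sqrt(-130 - (-5/2 + 4*I*sqrt(114))) = sqrt(-130 + (5/2 - 4*I*sqrt(114))) = sqrt(-255/2 - 4*I*sqrt(114))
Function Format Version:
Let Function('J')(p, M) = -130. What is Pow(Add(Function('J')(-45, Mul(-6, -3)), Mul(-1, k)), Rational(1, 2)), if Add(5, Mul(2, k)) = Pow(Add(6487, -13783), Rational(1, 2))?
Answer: Mul(Rational(1, 2), Pow(Add(-510, Mul(-16, I, Pow(114, Rational(1, 2)))), Rational(1, 2))) ≈ Add(1.8659, Mul(-11.445, I))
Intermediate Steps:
k = Add(Rational(-5, 2), Mul(4, I, Pow(114, Rational(1, 2)))) (k = Add(Rational(-5, 2), Mul(Rational(1, 2), Pow(Add(6487, -13783), Rational(1, 2)))) = Add(Rational(-5, 2), Mul(Rational(1, 2), Pow(-7296, Rational(1, 2)))) = Add(Rational(-5, 2), Mul(Rational(1, 2), Mul(8, I, Pow(114, Rational(1, 2))))) = Add(Rational(-5, 2), Mul(4, I, Pow(114, Rational(1, 2)))) ≈ Add(-2.5000, Mul(42.708, I)))
Pow(Add(Function('J')(-45, Mul(-6, -3)), Mul(-1, k)), Rational(1, 2)) = Pow(Add(-130, Mul(-1, Add(Rational(-5, 2), Mul(4, I, Pow(114, Rational(1, 2)))))), Rational(1, 2)) = Pow(Add(-130, Add(Rational(5, 2), Mul(-4, I, Pow(114, Rational(1, 2))))), Rational(1, 2)) = Pow(Add(Rational(-255, 2), Mul(-4, I, Pow(114, Rational(1, 2)))), Rational(1, 2))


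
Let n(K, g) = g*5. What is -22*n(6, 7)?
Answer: -770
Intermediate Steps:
n(K, g) = 5*g
-22*n(6, 7) = -110*7 = -22*35 = -770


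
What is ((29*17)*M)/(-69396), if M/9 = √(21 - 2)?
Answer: -1479*√19/23132 ≈ -0.27870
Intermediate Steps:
M = 9*√19 (M = 9*√(21 - 2) = 9*√19 ≈ 39.230)
((29*17)*M)/(-69396) = ((29*17)*(9*√19))/(-69396) = (493*(9*√19))*(-1/69396) = (4437*√19)*(-1/69396) = -1479*√19/23132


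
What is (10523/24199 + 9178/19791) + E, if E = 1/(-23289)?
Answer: 477245452706/531124951581 ≈ 0.89856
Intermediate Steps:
E = -1/23289 ≈ -4.2939e-5
(10523/24199 + 9178/19791) + E = (10523/24199 + 9178/19791) - 1/23289 = 430359115/478922409 - 1/23289 = 477245452706/531124951581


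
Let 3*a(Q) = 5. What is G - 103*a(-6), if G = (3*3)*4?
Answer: -407/3 ≈ -135.67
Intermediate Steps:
a(Q) = 5/3 (a(Q) = (⅓)*5 = 5/3)
G = 36 (G = 9*4 = 36)
G - 103*a(-6) = 36 - 103*5/3 = 36 - 515/3 = -407/3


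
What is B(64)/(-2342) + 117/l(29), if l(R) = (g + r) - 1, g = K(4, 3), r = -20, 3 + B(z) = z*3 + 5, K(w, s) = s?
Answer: -15417/2342 ≈ -6.5828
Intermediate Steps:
B(z) = 2 + 3*z (B(z) = -3 + (z*3 + 5) = -3 + (3*z + 5) = -3 + (5 + 3*z) = 2 + 3*z)
g = 3
l(R) = -18 (l(R) = (3 - 20) - 1 = -17 - 1 = -18)
B(64)/(-2342) + 117/l(29) = (2 + 3*64)/(-2342) + 117/(-18) = (2 + 192)*(-1/2342) + 117*(-1/18) = 194*(-1/2342) - 13/2 = -97/1171 - 13/2 = -15417/2342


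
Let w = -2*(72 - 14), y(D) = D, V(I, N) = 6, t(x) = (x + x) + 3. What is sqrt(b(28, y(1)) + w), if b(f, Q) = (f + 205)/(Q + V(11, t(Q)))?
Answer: I*sqrt(4053)/7 ≈ 9.0947*I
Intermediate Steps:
t(x) = 3 + 2*x (t(x) = 2*x + 3 = 3 + 2*x)
b(f, Q) = (205 + f)/(6 + Q) (b(f, Q) = (f + 205)/(Q + 6) = (205 + f)/(6 + Q))
w = -116 (w = -2*58 = -116)
sqrt(b(28, y(1)) + w) = sqrt((205 + 28)/(6 + 1) - 116) = sqrt(233/7 - 116) = sqrt(-579/7) = I*sqrt(4053)/7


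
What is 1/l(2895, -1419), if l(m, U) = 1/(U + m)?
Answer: 1476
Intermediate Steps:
1/l(2895, -1419) = 1/(1/(-1419 + 2895)) = 1/(1/1476) = 1476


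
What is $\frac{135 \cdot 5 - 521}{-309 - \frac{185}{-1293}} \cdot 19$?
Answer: $- \frac{1891659}{199676} \approx -9.4736$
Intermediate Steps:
$\frac{135 \cdot 5 - 521}{-309 - \frac{185}{-1293}} \cdot 19 = \frac{675 - 521}{-309 - - \frac{185}{1293}} \cdot 19 = \frac{675 - 521}{-309 + \frac{185}{1293}} \cdot 19 = \frac{154}{- \frac{399352}{1293}} \cdot 19 = 154 \left(- \frac{1293}{399352}\right) 19 = \left(- \frac{99561}{199676}\right) 19 = - \frac{1891659}{199676}$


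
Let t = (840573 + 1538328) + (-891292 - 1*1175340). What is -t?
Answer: -312269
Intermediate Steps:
t = 312269 (t = 2378901 + (-891292 - 1175340) = 2378901 - 2066632 = 312269)
-t = -1*312269 = -312269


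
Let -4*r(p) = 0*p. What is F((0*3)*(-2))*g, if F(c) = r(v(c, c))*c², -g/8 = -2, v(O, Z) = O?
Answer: 0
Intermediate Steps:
g = 16 (g = -8*(-2) = 16)
r(p) = 0 (r(p) = -0*p = -¼*0 = 0)
F(c) = 0 (F(c) = 0*c² = 0)
F((0*3)*(-2))*g = 0*16 = 0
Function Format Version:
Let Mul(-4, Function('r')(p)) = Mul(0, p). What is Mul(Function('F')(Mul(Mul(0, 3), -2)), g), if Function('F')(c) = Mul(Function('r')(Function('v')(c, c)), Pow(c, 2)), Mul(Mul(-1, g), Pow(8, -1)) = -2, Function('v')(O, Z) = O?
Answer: 0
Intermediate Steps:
g = 16 (g = Mul(-8, -2) = 16)
Function('r')(p) = 0 (Function('r')(p) = Mul(Rational(-1, 4), Mul(0, p)) = Mul(Rational(-1, 4), 0) = 0)
Function('F')(c) = 0 (Function('F')(c) = Mul(0, Pow(c, 2)) = 0)
Mul(Function('F')(Mul(Mul(0, 3), -2)), g) = Mul(0, 16) = 0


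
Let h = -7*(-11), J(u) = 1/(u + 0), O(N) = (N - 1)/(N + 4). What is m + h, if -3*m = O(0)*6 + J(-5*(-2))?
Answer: 1162/15 ≈ 77.467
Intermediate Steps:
O(N) = (-1 + N)/(4 + N)
J(u) = 1/u
h = 77
m = 7/15 (m = -(((-1 + 0)/(4 + 0))*6 + 1/(-5*(-2)))/3 = -((-1/4)*6 + 1/10)/3 = -(((¼)*(-1))*6 + ⅒)/3 = -(-¼*6 + ⅒)/3 = -(-3/2 + ⅒)/3 = -⅓*(-7/5) = 7/15 ≈ 0.46667)
m + h = 7/15 + 77 = 1162/15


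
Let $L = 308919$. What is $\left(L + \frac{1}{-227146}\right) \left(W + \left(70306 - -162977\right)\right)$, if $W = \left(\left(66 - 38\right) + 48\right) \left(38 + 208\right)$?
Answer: $\frac{17681294659577367}{227146} \approx 7.7841 \cdot 10^{10}$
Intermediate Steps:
$W = 18696$ ($W = \left(28 + 48\right) 246 = 76 \cdot 246 = 18696$)
$\left(L + \frac{1}{-227146}\right) \left(W + \left(70306 - -162977\right)\right) = \left(308919 + \frac{1}{-227146}\right) \left(18696 + \left(70306 - -162977\right)\right) = \left(308919 - \frac{1}{227146}\right) \left(18696 + \left(70306 + 162977\right)\right) = \frac{70169715173 \left(18696 + 233283\right)}{227146} = \frac{70169715173}{227146} \cdot 251979 = \frac{17681294659577367}{227146}$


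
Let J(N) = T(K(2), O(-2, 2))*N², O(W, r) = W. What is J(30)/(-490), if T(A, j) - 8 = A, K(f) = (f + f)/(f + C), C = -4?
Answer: -540/49 ≈ -11.020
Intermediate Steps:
K(f) = 2*f/(-4 + f) (K(f) = (f + f)/(f - 4) = (2*f)/(-4 + f) = 2*f/(-4 + f))
T(A, j) = 8 + A
J(N) = 6*N² (J(N) = (8 + 2*2/(-4 + 2))*N² = (8 + 2*2/(-2))*N² = (8 + 2*2*(-½))*N² = (8 - 2)*N² = 6*N²)
J(30)/(-490) = (6*30²)/(-490) = (6*900)*(-1/490) = 5400*(-1/490) = -540/49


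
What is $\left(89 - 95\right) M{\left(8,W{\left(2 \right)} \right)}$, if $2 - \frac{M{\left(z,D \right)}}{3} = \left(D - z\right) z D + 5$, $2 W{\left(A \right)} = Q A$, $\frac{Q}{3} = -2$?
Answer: $12150$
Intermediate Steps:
$Q = -6$ ($Q = 3 \left(-2\right) = -6$)
$W{\left(A \right)} = - 3 A$ ($W{\left(A \right)} = \frac{\left(-6\right) A}{2} = - 3 A$)
$M{\left(z,D \right)} = -9 - 3 D z \left(D - z\right)$ ($M{\left(z,D \right)} = 6 - 3 \left(\left(D - z\right) z D + 5\right) = 6 - 3 \left(z \left(D - z\right) D + 5\right) = 6 - 3 \left(D z \left(D - z\right) + 5\right) = 6 - 3 \left(5 + D z \left(D - z\right)\right) = 6 - \left(15 + 3 D z \left(D - z\right)\right) = -9 - 3 D z \left(D - z\right)$)
$\left(89 - 95\right) M{\left(8,W{\left(2 \right)} \right)} = \left(89 - 95\right) \left(-9 - 24 \left(\left(-3\right) 2\right)^{2} + 3 \left(\left(-3\right) 2\right) 8^{2}\right) = - 6 \left(-9 - 24 \left(-6\right)^{2} + 3 \left(-6\right) 64\right) = - 6 \left(-9 - 24 \cdot 36 - 1152\right) = - 6 \left(-9 - 864 - 1152\right) = \left(-6\right) \left(-2025\right) = 12150$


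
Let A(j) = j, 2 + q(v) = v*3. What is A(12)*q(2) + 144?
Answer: 192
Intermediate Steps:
q(v) = -2 + 3*v (q(v) = -2 + v*3 = -2 + 3*v)
A(12)*q(2) + 144 = 12*(-2 + 3*2) + 144 = 12*(-2 + 6) + 144 = 12*4 + 144 = 48 + 144 = 192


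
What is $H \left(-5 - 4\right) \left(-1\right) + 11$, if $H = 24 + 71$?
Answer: $866$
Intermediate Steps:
$H = 95$
$H \left(-5 - 4\right) \left(-1\right) + 11 = 95 \left(-5 - 4\right) \left(-1\right) + 11 = 95 \left(\left(-9\right) \left(-1\right)\right) + 11 = 95 \cdot 9 + 11 = 855 + 11 = 866$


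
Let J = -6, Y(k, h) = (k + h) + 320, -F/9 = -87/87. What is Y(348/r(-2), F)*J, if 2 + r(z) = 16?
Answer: -14862/7 ≈ -2123.1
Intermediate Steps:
r(z) = 14 (r(z) = -2 + 16 = 14)
F = 9 (F = -(-783)/87 = -9*(-1) = 9)
Y(k, h) = 320 + h + k (Y(k, h) = (h + k) + 320 = 320 + h + k)
Y(348/r(-2), F)*J = (320 + 9 + 348/14)*(-6) = (320 + 9 + 348*(1/14))*(-6) = (320 + 9 + 174/7)*(-6) = (2477/7)*(-6) = -14862/7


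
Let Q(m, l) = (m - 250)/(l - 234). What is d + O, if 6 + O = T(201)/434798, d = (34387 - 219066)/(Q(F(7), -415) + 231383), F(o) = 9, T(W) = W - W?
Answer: -1020863519/150167808 ≈ -6.7981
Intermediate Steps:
T(W) = 0
Q(m, l) = (-250 + m)/(-234 + l)
d = -119856671/150167808 (d = (34387 - 219066)/((-250 + 9)/(-234 - 415) + 231383) = -184679/(-241/(-649) + 231383) = -184679/(-1/649*(-241) + 231383) = -184679/(241/649 + 231383) = -184679/150167808/649 = -184679*649/150167808 = -119856671/150167808 ≈ -0.79815)
O = -6 (O = -6 + 0/434798 = -6 + 0*(1/434798) = -6 + 0 = -6)
d + O = -119856671/150167808 - 6 = -1020863519/150167808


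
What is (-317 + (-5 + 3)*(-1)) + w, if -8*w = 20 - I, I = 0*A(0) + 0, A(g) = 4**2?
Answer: -635/2 ≈ -317.50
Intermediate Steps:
A(g) = 16
I = 0 (I = 0*16 + 0 = 0 + 0 = 0)
w = -5/2 (w = -(20 - 1*0)/8 = -(20 + 0)/8 = -1/8*20 = -5/2 ≈ -2.5000)
(-317 + (-5 + 3)*(-1)) + w = (-317 + (-5 + 3)*(-1)) - 5/2 = (-317 - 2*(-1)) - 5/2 = (-317 + 2) - 5/2 = -315 - 5/2 = -635/2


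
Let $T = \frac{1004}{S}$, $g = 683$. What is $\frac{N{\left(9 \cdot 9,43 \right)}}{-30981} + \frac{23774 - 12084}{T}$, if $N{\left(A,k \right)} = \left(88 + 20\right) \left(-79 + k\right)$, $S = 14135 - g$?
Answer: $\frac{405990529986}{2592077} \approx 1.5663 \cdot 10^{5}$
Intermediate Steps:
$S = 13452$ ($S = 14135 - 683 = 13452$)
$T = \frac{251}{3363}$ ($T = \frac{1004}{13452} = 1004 \cdot \frac{1}{13452} = \frac{251}{3363} \approx 0.074636$)
$N{\left(A,k \right)} = -8532 + 108 k$ ($N{\left(A,k \right)} = 108 \left(-79 + k\right) = -8532 + 108 k$)
$\frac{N{\left(9 \cdot 9,43 \right)}}{-30981} + \frac{23774 - 12084}{T} = \frac{-8532 + 108 \cdot 43}{-30981} + \frac{23774 - 12084}{\frac{251}{3363}} = \left(-8532 + 4644\right) \left(- \frac{1}{30981}\right) + 11690 \cdot \frac{3363}{251} = \left(-3888\right) \left(- \frac{1}{30981}\right) + \frac{39313470}{251} = \frac{1296}{10327} + \frac{39313470}{251} = \frac{405990529986}{2592077}$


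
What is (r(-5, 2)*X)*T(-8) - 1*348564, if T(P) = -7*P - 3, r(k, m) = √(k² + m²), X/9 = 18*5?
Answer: -348564 + 42930*√29 ≈ -1.1738e+5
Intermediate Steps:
X = 810 (X = 9*(18*5) = 9*90 = 810)
T(P) = -3 - 7*P
(r(-5, 2)*X)*T(-8) - 1*348564 = (√((-5)² + 2²)*810)*(-3 - 7*(-8)) - 1*348564 = (√(25 + 4)*810)*(-3 + 56) - 348564 = (√29*810)*53 - 348564 = (810*√29)*53 - 348564 = 42930*√29 - 348564 = -348564 + 42930*√29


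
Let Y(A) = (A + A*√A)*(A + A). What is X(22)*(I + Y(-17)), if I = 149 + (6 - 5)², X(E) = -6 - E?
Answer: -20384 - 16184*I*√17 ≈ -20384.0 - 66728.0*I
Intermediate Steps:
I = 150 (I = 149 + 1² = 149 + 1 = 150)
Y(A) = 2*A*(A + A^(3/2)) (Y(A) = (A + A^(3/2))*(2*A) = 2*A*(A + A^(3/2)))
X(22)*(I + Y(-17)) = (-6 - 1*22)*(150 + (2*(-17)² + 2*(-17)^(5/2))) = (-6 - 22)*(150 + (2*289 + 2*(289*I*√17))) = -28*(150 + (578 + 578*I*√17)) = -28*(728 + 578*I*√17) = -20384 - 16184*I*√17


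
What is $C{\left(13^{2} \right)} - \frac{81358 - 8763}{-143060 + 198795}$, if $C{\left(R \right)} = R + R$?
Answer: $\frac{3753167}{11147} \approx 336.7$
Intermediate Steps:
$C{\left(R \right)} = 2 R$
$C{\left(13^{2} \right)} - \frac{81358 - 8763}{-143060 + 198795} = 2 \cdot 13^{2} - \frac{81358 - 8763}{-143060 + 198795} = 2 \cdot 169 - \frac{72595}{55735} = 338 - 72595 \cdot \frac{1}{55735} = 338 - \frac{14519}{11147} = \frac{3753167}{11147}$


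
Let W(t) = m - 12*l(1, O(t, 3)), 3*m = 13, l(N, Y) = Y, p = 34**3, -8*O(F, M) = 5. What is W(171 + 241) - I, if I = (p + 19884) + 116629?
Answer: -1054831/6 ≈ -1.7581e+5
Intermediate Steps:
O(F, M) = -5/8 (O(F, M) = -1/8*5 = -5/8)
p = 39304
m = 13/3 (m = (1/3)*13 = 13/3 ≈ 4.3333)
I = 175817 (I = (39304 + 19884) + 116629 = 59188 + 116629 = 175817)
W(t) = 71/6 (W(t) = 13/3 - 12*(-5/8) = 13/3 + 15/2 = 71/6)
W(171 + 241) - I = 71/6 - 1*175817 = 71/6 - 175817 = -1054831/6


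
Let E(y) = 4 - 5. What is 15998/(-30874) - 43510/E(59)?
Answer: 671655871/15437 ≈ 43510.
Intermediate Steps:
E(y) = -1
15998/(-30874) - 43510/E(59) = 15998/(-30874) - 43510/(-1) = 15998*(-1/30874) - 43510*(-1) = -7999/15437 + 43510 = 671655871/15437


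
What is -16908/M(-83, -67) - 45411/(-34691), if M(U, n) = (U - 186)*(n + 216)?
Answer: 2406673719/1390449971 ≈ 1.7309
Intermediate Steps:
M(U, n) = (-186 + U)*(216 + n)
-16908/M(-83, -67) - 45411/(-34691) = -16908/(-40176 - 186*(-67) + 216*(-83) - 83*(-67)) - 45411/(-34691) = -16908/(-40176 + 12462 - 17928 + 5561) - 45411*(-1/34691) = -16908/(-40081) + 45411/34691 = -16908*(-1/40081) + 45411/34691 = 16908/40081 + 45411/34691 = 2406673719/1390449971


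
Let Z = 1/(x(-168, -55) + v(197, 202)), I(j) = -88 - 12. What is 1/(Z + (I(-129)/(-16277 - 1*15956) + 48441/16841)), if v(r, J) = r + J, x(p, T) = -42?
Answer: 193792435221/558563414474 ≈ 0.34695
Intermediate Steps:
I(j) = -100
v(r, J) = J + r
Z = 1/357 (Z = 1/(-42 + (202 + 197)) = 1/(-42 + 399) = 1/357 ≈ 0.0028011)
1/(Z + (I(-129)/(-16277 - 1*15956) + 48441/16841)) = 1/(1/357 + (-100/(-16277 - 1*15956) + 48441/16841)) = 1/(1/357 + (-100/(-16277 - 15956) + 48441*(1/16841))) = 1/(1/357 + (-100/(-32233) + 48441/16841)) = 1/(1/357 + (-100*(-1/32233) + 48441/16841)) = 1/(1/357 + (100/32233 + 48441/16841)) = 1/(1/357 + 1563082853/542835953) = 1/(558563414474/193792435221) = 193792435221/558563414474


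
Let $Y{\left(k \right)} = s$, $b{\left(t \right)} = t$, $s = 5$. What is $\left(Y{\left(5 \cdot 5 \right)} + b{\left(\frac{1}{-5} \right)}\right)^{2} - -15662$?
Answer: $\frac{392126}{25} \approx 15685.0$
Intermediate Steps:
$Y{\left(k \right)} = 5$
$\left(Y{\left(5 \cdot 5 \right)} + b{\left(\frac{1}{-5} \right)}\right)^{2} - -15662 = \left(5 + \frac{1}{-5}\right)^{2} - -15662 = \left(5 - \frac{1}{5}\right)^{2} + 15662 = \left(\frac{24}{5}\right)^{2} + 15662 = \frac{576}{25} + 15662 = \frac{392126}{25}$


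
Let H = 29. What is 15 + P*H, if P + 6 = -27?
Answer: -942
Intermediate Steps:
P = -33 (P = -6 - 27 = -33)
15 + P*H = 15 - 33*29 = 15 - 957 = -942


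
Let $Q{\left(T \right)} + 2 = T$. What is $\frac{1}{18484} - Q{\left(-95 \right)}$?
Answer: $\frac{1792949}{18484} \approx 97.0$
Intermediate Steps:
$Q{\left(T \right)} = -2 + T$
$\frac{1}{18484} - Q{\left(-95 \right)} = \frac{1}{18484} - \left(-2 - 95\right) = \frac{1}{18484} - -97 = \frac{1}{18484} + 97 = \frac{1792949}{18484}$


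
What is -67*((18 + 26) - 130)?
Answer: 5762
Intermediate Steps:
-67*((18 + 26) - 130) = -67*(44 - 130) = -67*(-86) = 5762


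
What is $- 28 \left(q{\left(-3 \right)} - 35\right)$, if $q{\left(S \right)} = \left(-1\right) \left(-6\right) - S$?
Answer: $728$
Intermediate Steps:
$q{\left(S \right)} = 6 - S$
$- 28 \left(q{\left(-3 \right)} - 35\right) = - 28 \left(\left(6 - -3\right) - 35\right) = - 28 \left(\left(6 + 3\right) - 35\right) = - 28 \left(9 - 35\right) = \left(-28\right) \left(-26\right) = 728$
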